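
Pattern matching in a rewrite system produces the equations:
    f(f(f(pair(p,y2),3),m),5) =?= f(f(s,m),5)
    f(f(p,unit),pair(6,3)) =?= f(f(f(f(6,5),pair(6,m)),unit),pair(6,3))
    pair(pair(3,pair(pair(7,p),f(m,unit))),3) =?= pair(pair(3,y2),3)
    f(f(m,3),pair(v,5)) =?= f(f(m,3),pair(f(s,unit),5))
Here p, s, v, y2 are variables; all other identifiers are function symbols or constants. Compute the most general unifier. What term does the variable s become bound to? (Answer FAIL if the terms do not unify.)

f(pair(f(f(6,5),pair(6,m)),pair(pair(7,f(f(6,5),pair(6,m))),f(m,unit))),3)

Decompose f/2: f(f(pair(p,y2),3),m) =?= f(s,m),  5 =?= 5.
Decompose f/2: f(pair(p,y2),3) =?= s,  m =?= m.
Bind s := f(pair(p,y2),3); substituting into the one remaining equation that mentions s gives: f(f(m,3),pair(v,5)) =?= f(f(m,3),pair(f(f(pair(p,y2),3),unit),5)).
Delete trivial equation m =?= m.
Delete trivial equation 5 =?= 5.
Decompose f/2: f(p,unit) =?= f(f(f(6,5),pair(6,m)),unit),  pair(6,3) =?= pair(6,3).
Decompose f/2: p =?= f(f(6,5),pair(6,m)),  unit =?= unit.
Bind p := f(f(6,5),pair(6,m)); substituting into the 2 remaining equations that mention p gives: pair(pair(3,pair(pair(7,f(f(6,5),pair(6,m))),f(m,unit))),3) =?= pair(pair(3,y2),3),  f(f(m,3),pair(v,5)) =?= f(f(m,3),pair(f(f(pair(f(f(6,5),pair(6,m)),y2),3),unit),5)). Substituting into the earlier binding gives s := f(pair(f(f(6,5),pair(6,m)),y2),3).
Delete trivial equation unit =?= unit.
Delete trivial equation pair(6,3) =?= pair(6,3).
Decompose pair/2: pair(3,pair(pair(7,f(f(6,5),pair(6,m))),f(m,unit))) =?= pair(3,y2),  3 =?= 3.
Decompose pair/2: 3 =?= 3,  pair(pair(7,f(f(6,5),pair(6,m))),f(m,unit)) =?= y2.
Delete trivial equation 3 =?= 3.
Bind y2 := pair(pair(7,f(f(6,5),pair(6,m))),f(m,unit)); substituting into the one remaining equation that mentions y2 gives: f(f(m,3),pair(v,5)) =?= f(f(m,3),pair(f(f(pair(f(f(6,5),pair(6,m)),pair(pair(7,f(f(6,5),pair(6,m))),f(m,unit))),3),unit),5)). Substituting into the earlier binding gives s := f(pair(f(f(6,5),pair(6,m)),pair(pair(7,f(f(6,5),pair(6,m))),f(m,unit))),3).
Delete trivial equation 3 =?= 3.
Decompose f/2: f(m,3) =?= f(m,3),  pair(v,5) =?= pair(f(f(pair(f(f(6,5),pair(6,m)),pair(pair(7,f(f(6,5),pair(6,m))),f(m,unit))),3),unit),5).
Delete trivial equation f(m,3) =?= f(m,3).
Decompose pair/2: v =?= f(f(pair(f(f(6,5),pair(6,m)),pair(pair(7,f(f(6,5),pair(6,m))),f(m,unit))),3),unit),  5 =?= 5.
Bind v := f(f(pair(f(f(6,5),pair(6,m)),pair(pair(7,f(f(6,5),pair(6,m))),f(m,unit))),3),unit); no other remaining equation mentions v.
Delete trivial equation 5 =?= 5.
MGU = { s -> f(pair(f(f(6,5),pair(6,m)),pair(pair(7,f(f(6,5),pair(6,m))),f(m,unit))),3), p -> f(f(6,5),pair(6,m)), y2 -> pair(pair(7,f(f(6,5),pair(6,m))),f(m,unit)), v -> f(f(pair(f(f(6,5),pair(6,m)),pair(pair(7,f(f(6,5),pair(6,m))),f(m,unit))),3),unit) }, so s -> f(pair(f(f(6,5),pair(6,m)),pair(pair(7,f(f(6,5),pair(6,m))),f(m,unit))),3).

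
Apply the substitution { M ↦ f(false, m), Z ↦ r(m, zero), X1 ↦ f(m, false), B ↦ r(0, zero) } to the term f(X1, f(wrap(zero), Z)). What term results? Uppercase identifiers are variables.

f(f(m, false), f(wrap(zero), r(m, zero)))

Replace each occurrence of Z with r(m, zero).
Replace each occurrence of X1 with f(m, false).
Result: f(f(m, false), f(wrap(zero), r(m, zero))).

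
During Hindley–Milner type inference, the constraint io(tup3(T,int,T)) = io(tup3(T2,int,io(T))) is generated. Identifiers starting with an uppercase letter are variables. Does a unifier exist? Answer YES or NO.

Decompose io/1: tup3(T,int,T) = tup3(T2,int,io(T)).
Decompose tup3/3: T = T2,  int = int,  T = io(T).
Bind T := T2; substituting into the one remaining equation that mentions T gives: T2 = io(T2).
Delete trivial equation int = int.
Occurs check fails: T2 occurs in io(T2); the equation T2 = io(T2) has no finite solution.

NO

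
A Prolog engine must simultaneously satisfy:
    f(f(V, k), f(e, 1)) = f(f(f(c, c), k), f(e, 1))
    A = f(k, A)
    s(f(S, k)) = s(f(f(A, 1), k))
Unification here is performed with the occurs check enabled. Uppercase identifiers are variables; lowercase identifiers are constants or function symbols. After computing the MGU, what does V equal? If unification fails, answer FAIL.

Decompose f/2: f(V, k) = f(f(c, c), k),  f(e, 1) = f(e, 1).
Decompose f/2: V = f(c, c),  k = k.
Bind V := f(c, c); no other remaining equation mentions V.
Delete trivial equation k = k.
Delete trivial equation f(e, 1) = f(e, 1).
Occurs check fails: A occurs in f(k, A); the equation A = f(k, A) has no finite solution.

FAIL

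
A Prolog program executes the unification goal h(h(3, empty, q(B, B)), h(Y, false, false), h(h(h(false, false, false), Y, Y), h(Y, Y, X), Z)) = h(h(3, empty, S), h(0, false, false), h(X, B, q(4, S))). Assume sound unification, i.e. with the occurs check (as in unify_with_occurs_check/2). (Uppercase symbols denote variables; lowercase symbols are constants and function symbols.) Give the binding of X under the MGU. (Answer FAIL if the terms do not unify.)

h(h(false, false, false), 0, 0)

Decompose h/3: h(3, empty, q(B, B)) = h(3, empty, S),  h(Y, false, false) = h(0, false, false),  h(h(h(false, false, false), Y, Y), h(Y, Y, X), Z) = h(X, B, q(4, S)).
Decompose h/3: 3 = 3,  empty = empty,  q(B, B) = S.
Delete trivial equation 3 = 3.
Delete trivial equation empty = empty.
Bind S := q(B, B); substituting into the one remaining equation that mentions S gives: h(h(h(false, false, false), Y, Y), h(Y, Y, X), Z) = h(X, B, q(4, q(B, B))).
Decompose h/3: Y = 0,  false = false,  false = false.
Bind Y := 0; substituting into the one remaining equation that mentions Y gives: h(h(h(false, false, false), 0, 0), h(0, 0, X), Z) = h(X, B, q(4, q(B, B))).
Delete trivial equation false = false.
Delete trivial equation false = false.
Decompose h/3: h(h(false, false, false), 0, 0) = X,  h(0, 0, X) = B,  Z = q(4, q(B, B)).
Bind X := h(h(false, false, false), 0, 0); substituting into the one remaining equation that mentions X gives: h(0, 0, h(h(false, false, false), 0, 0)) = B.
Bind B := h(0, 0, h(h(false, false, false), 0, 0)); substituting into the remaining equation gives: Z = q(4, q(h(0, 0, h(h(false, false, false), 0, 0)), h(0, 0, h(h(false, false, false), 0, 0)))). Substituting into the earlier binding gives S := q(h(0, 0, h(h(false, false, false), 0, 0)), h(0, 0, h(h(false, false, false), 0, 0))).
Bind Z := q(4, q(h(0, 0, h(h(false, false, false), 0, 0)), h(0, 0, h(h(false, false, false), 0, 0)))).
MGU = { S = q(h(0, 0, h(h(false, false, false), 0, 0)), h(0, 0, h(h(false, false, false), 0, 0))), Y = 0, X = h(h(false, false, false), 0, 0), B = h(0, 0, h(h(false, false, false), 0, 0)), Z = q(4, q(h(0, 0, h(h(false, false, false), 0, 0)), h(0, 0, h(h(false, false, false), 0, 0)))) }, so X = h(h(false, false, false), 0, 0).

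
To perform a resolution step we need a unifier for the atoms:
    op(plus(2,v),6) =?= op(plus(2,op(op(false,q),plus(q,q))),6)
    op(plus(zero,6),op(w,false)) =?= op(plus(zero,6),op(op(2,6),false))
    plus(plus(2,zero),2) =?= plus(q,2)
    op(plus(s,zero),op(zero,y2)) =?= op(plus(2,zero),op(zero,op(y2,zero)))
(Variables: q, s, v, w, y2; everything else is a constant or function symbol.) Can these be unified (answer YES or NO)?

NO

Decompose op/2: plus(2,v) =?= plus(2,op(op(false,q),plus(q,q))),  6 =?= 6.
Decompose plus/2: 2 =?= 2,  v =?= op(op(false,q),plus(q,q)).
Delete trivial equation 2 =?= 2.
Bind v := op(op(false,q),plus(q,q)); no other remaining equation mentions v.
Delete trivial equation 6 =?= 6.
Decompose op/2: plus(zero,6) =?= plus(zero,6),  op(w,false) =?= op(op(2,6),false).
Delete trivial equation plus(zero,6) =?= plus(zero,6).
Decompose op/2: w =?= op(2,6),  false =?= false.
Bind w := op(2,6); no other remaining equation mentions w.
Delete trivial equation false =?= false.
Decompose plus/2: plus(2,zero) =?= q,  2 =?= 2.
Bind q := plus(2,zero); no other remaining equation mentions q. Substituting into the earlier binding gives v := op(op(false,plus(2,zero)),plus(plus(2,zero),plus(2,zero))).
Delete trivial equation 2 =?= 2.
Decompose op/2: plus(s,zero) =?= plus(2,zero),  op(zero,y2) =?= op(zero,op(y2,zero)).
Decompose plus/2: s =?= 2,  zero =?= zero.
Bind s := 2; no other remaining equation mentions s.
Delete trivial equation zero =?= zero.
Decompose op/2: zero =?= zero,  y2 =?= op(y2,zero).
Delete trivial equation zero =?= zero.
Occurs check fails: y2 occurs in op(y2,zero); the equation y2 =?= op(y2,zero) has no finite solution.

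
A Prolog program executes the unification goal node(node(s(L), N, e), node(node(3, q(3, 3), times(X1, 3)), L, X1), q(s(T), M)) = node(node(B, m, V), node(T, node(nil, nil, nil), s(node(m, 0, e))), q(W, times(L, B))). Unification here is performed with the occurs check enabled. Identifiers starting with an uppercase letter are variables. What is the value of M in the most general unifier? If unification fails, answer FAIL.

Decompose node/3: node(s(L), N, e) = node(B, m, V),  node(node(3, q(3, 3), times(X1, 3)), L, X1) = node(T, node(nil, nil, nil), s(node(m, 0, e))),  q(s(T), M) = q(W, times(L, B)).
Decompose node/3: s(L) = B,  N = m,  e = V.
Bind B := s(L); substituting into the one remaining equation that mentions B gives: q(s(T), M) = q(W, times(L, s(L))).
Bind N := m; no other remaining equation mentions N.
Bind V := e; no other remaining equation mentions V.
Decompose node/3: node(3, q(3, 3), times(X1, 3)) = T,  L = node(nil, nil, nil),  X1 = s(node(m, 0, e)).
Bind T := node(3, q(3, 3), times(X1, 3)); substituting into the one remaining equation that mentions T gives: q(s(node(3, q(3, 3), times(X1, 3))), M) = q(W, times(L, s(L))).
Bind L := node(nil, nil, nil); substituting into the one remaining equation that mentions L gives: q(s(node(3, q(3, 3), times(X1, 3))), M) = q(W, times(node(nil, nil, nil), s(node(nil, nil, nil)))). Substituting into the earlier binding gives B := s(node(nil, nil, nil)).
Bind X1 := s(node(m, 0, e)); substituting into the remaining equation gives: q(s(node(3, q(3, 3), times(s(node(m, 0, e)), 3))), M) = q(W, times(node(nil, nil, nil), s(node(nil, nil, nil)))). Substituting into the earlier binding gives T := node(3, q(3, 3), times(s(node(m, 0, e)), 3)).
Decompose q/2: s(node(3, q(3, 3), times(s(node(m, 0, e)), 3))) = W,  M = times(node(nil, nil, nil), s(node(nil, nil, nil))).
Bind W := s(node(3, q(3, 3), times(s(node(m, 0, e)), 3))); no other remaining equation mentions W.
Bind M := times(node(nil, nil, nil), s(node(nil, nil, nil))).
MGU = { B = s(node(nil, nil, nil)), N = m, V = e, T = node(3, q(3, 3), times(s(node(m, 0, e)), 3)), L = node(nil, nil, nil), X1 = s(node(m, 0, e)), W = s(node(3, q(3, 3), times(s(node(m, 0, e)), 3))), M = times(node(nil, nil, nil), s(node(nil, nil, nil))) }, so M = times(node(nil, nil, nil), s(node(nil, nil, nil))).

times(node(nil, nil, nil), s(node(nil, nil, nil)))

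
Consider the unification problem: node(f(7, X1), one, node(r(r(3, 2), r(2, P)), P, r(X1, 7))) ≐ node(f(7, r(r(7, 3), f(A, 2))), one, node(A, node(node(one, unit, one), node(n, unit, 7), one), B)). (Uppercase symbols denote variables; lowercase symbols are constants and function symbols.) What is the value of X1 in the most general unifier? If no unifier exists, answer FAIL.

r(r(7, 3), f(r(r(3, 2), r(2, node(node(one, unit, one), node(n, unit, 7), one))), 2))

Decompose node/3: f(7, X1) ≐ f(7, r(r(7, 3), f(A, 2))),  one ≐ one,  node(r(r(3, 2), r(2, P)), P, r(X1, 7)) ≐ node(A, node(node(one, unit, one), node(n, unit, 7), one), B).
Decompose f/2: 7 ≐ 7,  X1 ≐ r(r(7, 3), f(A, 2)).
Delete trivial equation 7 ≐ 7.
Bind X1 := r(r(7, 3), f(A, 2)); substituting into the one remaining equation that mentions X1 gives: node(r(r(3, 2), r(2, P)), P, r(r(r(7, 3), f(A, 2)), 7)) ≐ node(A, node(node(one, unit, one), node(n, unit, 7), one), B).
Delete trivial equation one ≐ one.
Decompose node/3: r(r(3, 2), r(2, P)) ≐ A,  P ≐ node(node(one, unit, one), node(n, unit, 7), one),  r(r(r(7, 3), f(A, 2)), 7) ≐ B.
Bind A := r(r(3, 2), r(2, P)); substituting into the one remaining equation that mentions A gives: r(r(r(7, 3), f(r(r(3, 2), r(2, P)), 2)), 7) ≐ B. Substituting into the earlier binding gives X1 := r(r(7, 3), f(r(r(3, 2), r(2, P)), 2)).
Bind P := node(node(one, unit, one), node(n, unit, 7), one); substituting into the remaining equation gives: r(r(r(7, 3), f(r(r(3, 2), r(2, node(node(one, unit, one), node(n, unit, 7), one))), 2)), 7) ≐ B. Substituting into the earlier bindings gives X1 := r(r(7, 3), f(r(r(3, 2), r(2, node(node(one, unit, one), node(n, unit, 7), one))), 2)), A := r(r(3, 2), r(2, node(node(one, unit, one), node(n, unit, 7), one))).
Bind B := r(r(r(7, 3), f(r(r(3, 2), r(2, node(node(one, unit, one), node(n, unit, 7), one))), 2)), 7).
MGU = { X1 -> r(r(7, 3), f(r(r(3, 2), r(2, node(node(one, unit, one), node(n, unit, 7), one))), 2)), A -> r(r(3, 2), r(2, node(node(one, unit, one), node(n, unit, 7), one))), P -> node(node(one, unit, one), node(n, unit, 7), one), B -> r(r(r(7, 3), f(r(r(3, 2), r(2, node(node(one, unit, one), node(n, unit, 7), one))), 2)), 7) }, so X1 -> r(r(7, 3), f(r(r(3, 2), r(2, node(node(one, unit, one), node(n, unit, 7), one))), 2)).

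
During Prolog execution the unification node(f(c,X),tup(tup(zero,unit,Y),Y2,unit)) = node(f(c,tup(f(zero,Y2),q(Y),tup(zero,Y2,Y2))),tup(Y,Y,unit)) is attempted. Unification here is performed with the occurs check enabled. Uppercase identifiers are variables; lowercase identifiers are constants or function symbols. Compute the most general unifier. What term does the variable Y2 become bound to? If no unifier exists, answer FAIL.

FAIL

Decompose node/2: f(c,X) = f(c,tup(f(zero,Y2),q(Y),tup(zero,Y2,Y2))),  tup(tup(zero,unit,Y),Y2,unit) = tup(Y,Y,unit).
Decompose f/2: c = c,  X = tup(f(zero,Y2),q(Y),tup(zero,Y2,Y2)).
Delete trivial equation c = c.
Bind X := tup(f(zero,Y2),q(Y),tup(zero,Y2,Y2)); no other remaining equation mentions X.
Decompose tup/3: tup(zero,unit,Y) = Y,  Y2 = Y,  unit = unit.
Occurs check fails: Y occurs in tup(zero,unit,Y); the equation Y = tup(zero,unit,Y) has no finite solution.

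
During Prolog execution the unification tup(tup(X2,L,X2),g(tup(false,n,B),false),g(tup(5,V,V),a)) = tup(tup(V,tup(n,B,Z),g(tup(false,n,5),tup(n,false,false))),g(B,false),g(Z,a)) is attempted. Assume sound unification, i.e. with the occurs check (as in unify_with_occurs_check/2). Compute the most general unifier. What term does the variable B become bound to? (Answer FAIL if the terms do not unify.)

FAIL

Decompose tup/3: tup(X2,L,X2) = tup(V,tup(n,B,Z),g(tup(false,n,5),tup(n,false,false))),  g(tup(false,n,B),false) = g(B,false),  g(tup(5,V,V),a) = g(Z,a).
Decompose tup/3: X2 = V,  L = tup(n,B,Z),  X2 = g(tup(false,n,5),tup(n,false,false)).
Bind X2 := V; substituting into the one remaining equation that mentions X2 gives: V = g(tup(false,n,5),tup(n,false,false)).
Bind L := tup(n,B,Z); no other remaining equation mentions L.
Bind V := g(tup(false,n,5),tup(n,false,false)); substituting into the one remaining equation that mentions V gives: g(tup(5,g(tup(false,n,5),tup(n,false,false)),g(tup(false,n,5),tup(n,false,false))),a) = g(Z,a). Substituting into the earlier binding gives X2 := g(tup(false,n,5),tup(n,false,false)).
Decompose g/2: tup(false,n,B) = B,  false = false.
Occurs check fails: B occurs in tup(false,n,B); the equation B = tup(false,n,B) has no finite solution.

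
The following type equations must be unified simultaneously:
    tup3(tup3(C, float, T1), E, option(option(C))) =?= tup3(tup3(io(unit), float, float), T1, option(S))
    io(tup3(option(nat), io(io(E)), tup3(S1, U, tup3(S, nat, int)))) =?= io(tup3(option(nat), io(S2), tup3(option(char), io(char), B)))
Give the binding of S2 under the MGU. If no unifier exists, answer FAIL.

Decompose tup3/3: tup3(C, float, T1) =?= tup3(io(unit), float, float),  E =?= T1,  option(option(C)) =?= option(S).
Decompose tup3/3: C =?= io(unit),  float =?= float,  T1 =?= float.
Bind C := io(unit); substituting into the one remaining equation that mentions C gives: option(option(io(unit))) =?= option(S).
Delete trivial equation float =?= float.
Bind T1 := float; substituting into the one remaining equation that mentions T1 gives: E =?= float.
Bind E := float; substituting into the one remaining equation that mentions E gives: io(tup3(option(nat), io(io(float)), tup3(S1, U, tup3(S, nat, int)))) =?= io(tup3(option(nat), io(S2), tup3(option(char), io(char), B))).
Decompose option/1: option(io(unit)) =?= S.
Bind S := option(io(unit)); substituting into the remaining equation gives: io(tup3(option(nat), io(io(float)), tup3(S1, U, tup3(option(io(unit)), nat, int)))) =?= io(tup3(option(nat), io(S2), tup3(option(char), io(char), B))).
Decompose io/1: tup3(option(nat), io(io(float)), tup3(S1, U, tup3(option(io(unit)), nat, int))) =?= tup3(option(nat), io(S2), tup3(option(char), io(char), B)).
Decompose tup3/3: option(nat) =?= option(nat),  io(io(float)) =?= io(S2),  tup3(S1, U, tup3(option(io(unit)), nat, int)) =?= tup3(option(char), io(char), B).
Delete trivial equation option(nat) =?= option(nat).
Decompose io/1: io(float) =?= S2.
Bind S2 := io(float); no other remaining equation mentions S2.
Decompose tup3/3: S1 =?= option(char),  U =?= io(char),  tup3(option(io(unit)), nat, int) =?= B.
Bind S1 := option(char); no other remaining equation mentions S1.
Bind U := io(char); no other remaining equation mentions U.
Bind B := tup3(option(io(unit)), nat, int).
MGU = { C := io(unit), T1 := float, E := float, S := option(io(unit)), S2 := io(float), S1 := option(char), U := io(char), B := tup3(option(io(unit)), nat, int) }, so S2 := io(float).

io(float)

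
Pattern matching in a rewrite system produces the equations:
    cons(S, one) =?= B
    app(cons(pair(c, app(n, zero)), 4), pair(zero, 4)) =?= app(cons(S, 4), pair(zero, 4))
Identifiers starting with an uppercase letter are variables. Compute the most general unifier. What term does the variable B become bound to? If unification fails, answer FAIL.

cons(pair(c, app(n, zero)), one)

Bind B := cons(S, one); no other remaining equation mentions B.
Decompose app/2: cons(pair(c, app(n, zero)), 4) =?= cons(S, 4),  pair(zero, 4) =?= pair(zero, 4).
Decompose cons/2: pair(c, app(n, zero)) =?= S,  4 =?= 4.
Bind S := pair(c, app(n, zero)); no other remaining equation mentions S. Substituting into the earlier binding gives B := cons(pair(c, app(n, zero)), one).
Delete trivial equation 4 =?= 4.
Delete trivial equation pair(zero, 4) =?= pair(zero, 4).
MGU = { B -> cons(pair(c, app(n, zero)), one), S -> pair(c, app(n, zero)) }, so B -> cons(pair(c, app(n, zero)), one).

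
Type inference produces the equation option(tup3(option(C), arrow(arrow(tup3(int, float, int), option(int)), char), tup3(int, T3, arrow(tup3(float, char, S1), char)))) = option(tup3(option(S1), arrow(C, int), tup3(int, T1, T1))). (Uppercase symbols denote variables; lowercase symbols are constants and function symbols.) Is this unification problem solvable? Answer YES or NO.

Decompose option/1: tup3(option(C), arrow(arrow(tup3(int, float, int), option(int)), char), tup3(int, T3, arrow(tup3(float, char, S1), char))) = tup3(option(S1), arrow(C, int), tup3(int, T1, T1)).
Decompose tup3/3: option(C) = option(S1),  arrow(arrow(tup3(int, float, int), option(int)), char) = arrow(C, int),  tup3(int, T3, arrow(tup3(float, char, S1), char)) = tup3(int, T1, T1).
Decompose option/1: C = S1.
Bind C := S1; substituting into the one remaining equation that mentions C gives: arrow(arrow(tup3(int, float, int), option(int)), char) = arrow(S1, int).
Decompose arrow/2: arrow(tup3(int, float, int), option(int)) = S1,  char = int.
Bind S1 := arrow(tup3(int, float, int), option(int)); substituting into the one remaining equation that mentions S1 gives: tup3(int, T3, arrow(tup3(float, char, arrow(tup3(int, float, int), option(int))), char)) = tup3(int, T1, T1). Substituting into the earlier binding gives C := arrow(tup3(int, float, int), option(int)).
Clash: constants char and int differ; no unifier exists.

NO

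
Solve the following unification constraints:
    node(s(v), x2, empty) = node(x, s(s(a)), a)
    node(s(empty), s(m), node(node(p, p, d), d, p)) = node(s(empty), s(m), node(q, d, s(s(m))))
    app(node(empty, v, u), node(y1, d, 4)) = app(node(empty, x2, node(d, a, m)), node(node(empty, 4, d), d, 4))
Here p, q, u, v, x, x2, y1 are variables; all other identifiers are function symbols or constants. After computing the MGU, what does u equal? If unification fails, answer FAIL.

FAIL

Decompose node/3: s(v) = x,  x2 = s(s(a)),  empty = a.
Bind x := s(v); no other remaining equation mentions x.
Bind x2 := s(s(a)); substituting into the one remaining equation that mentions x2 gives: app(node(empty, v, u), node(y1, d, 4)) = app(node(empty, s(s(a)), node(d, a, m)), node(node(empty, 4, d), d, 4)).
Clash: constants empty and a differ; no unifier exists.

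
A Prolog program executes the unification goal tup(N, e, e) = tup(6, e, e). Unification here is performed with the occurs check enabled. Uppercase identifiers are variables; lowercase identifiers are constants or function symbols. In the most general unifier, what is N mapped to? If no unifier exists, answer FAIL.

Decompose tup/3: N = 6,  e = e,  e = e.
Bind N := 6; no other remaining equation mentions N.
Delete trivial equation e = e.
Delete trivial equation e = e.
MGU = { N ↦ 6 }, so N ↦ 6.

6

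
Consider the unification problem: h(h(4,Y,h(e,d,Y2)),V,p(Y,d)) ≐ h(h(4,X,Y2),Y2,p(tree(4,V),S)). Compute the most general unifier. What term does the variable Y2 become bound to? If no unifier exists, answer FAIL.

FAIL

Decompose h/3: h(4,Y,h(e,d,Y2)) ≐ h(4,X,Y2),  V ≐ Y2,  p(Y,d) ≐ p(tree(4,V),S).
Decompose h/3: 4 ≐ 4,  Y ≐ X,  h(e,d,Y2) ≐ Y2.
Delete trivial equation 4 ≐ 4.
Bind Y := X; substituting into the one remaining equation that mentions Y gives: p(X,d) ≐ p(tree(4,V),S).
Occurs check fails: Y2 occurs in h(e,d,Y2); the equation Y2 ≐ h(e,d,Y2) has no finite solution.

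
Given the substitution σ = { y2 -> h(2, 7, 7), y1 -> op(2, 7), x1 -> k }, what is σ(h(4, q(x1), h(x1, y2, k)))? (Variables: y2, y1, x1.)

h(4, q(k), h(k, h(2, 7, 7), k))

Replace each occurrence of y2 with h(2, 7, 7).
Replace each occurrence of x1 with k.
Result: h(4, q(k), h(k, h(2, 7, 7), k)).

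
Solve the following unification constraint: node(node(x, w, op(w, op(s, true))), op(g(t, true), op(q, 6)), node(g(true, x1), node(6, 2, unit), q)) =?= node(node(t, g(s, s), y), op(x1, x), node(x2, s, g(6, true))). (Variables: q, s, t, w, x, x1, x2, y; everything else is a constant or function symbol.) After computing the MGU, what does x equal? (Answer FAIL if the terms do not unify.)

op(g(6, true), 6)

Decompose node/3: node(x, w, op(w, op(s, true))) =?= node(t, g(s, s), y),  op(g(t, true), op(q, 6)) =?= op(x1, x),  node(g(true, x1), node(6, 2, unit), q) =?= node(x2, s, g(6, true)).
Decompose node/3: x =?= t,  w =?= g(s, s),  op(w, op(s, true)) =?= y.
Bind x := t; substituting into the one remaining equation that mentions x gives: op(g(t, true), op(q, 6)) =?= op(x1, t).
Bind w := g(s, s); substituting into the one remaining equation that mentions w gives: op(g(s, s), op(s, true)) =?= y.
Bind y := op(g(s, s), op(s, true)); no other remaining equation mentions y.
Decompose op/2: g(t, true) =?= x1,  op(q, 6) =?= t.
Bind x1 := g(t, true); substituting into the one remaining equation that mentions x1 gives: node(g(true, g(t, true)), node(6, 2, unit), q) =?= node(x2, s, g(6, true)).
Bind t := op(q, 6); substituting into the remaining equation gives: node(g(true, g(op(q, 6), true)), node(6, 2, unit), q) =?= node(x2, s, g(6, true)). Substituting into the earlier bindings gives x := op(q, 6), x1 := g(op(q, 6), true).
Decompose node/3: g(true, g(op(q, 6), true)) =?= x2,  node(6, 2, unit) =?= s,  q =?= g(6, true).
Bind x2 := g(true, g(op(q, 6), true)); no other remaining equation mentions x2.
Bind s := node(6, 2, unit); no other remaining equation mentions s. Substituting into the earlier bindings gives w := g(node(6, 2, unit), node(6, 2, unit)), y := op(g(node(6, 2, unit), node(6, 2, unit)), op(node(6, 2, unit), true)).
Bind q := g(6, true). Substituting into the earlier bindings gives x := op(g(6, true), 6), x1 := g(op(g(6, true), 6), true), t := op(g(6, true), 6), x2 := g(true, g(op(g(6, true), 6), true)).
MGU = { x ↦ op(g(6, true), 6), w ↦ g(node(6, 2, unit), node(6, 2, unit)), y ↦ op(g(node(6, 2, unit), node(6, 2, unit)), op(node(6, 2, unit), true)), x1 ↦ g(op(g(6, true), 6), true), t ↦ op(g(6, true), 6), x2 ↦ g(true, g(op(g(6, true), 6), true)), s ↦ node(6, 2, unit), q ↦ g(6, true) }, so x ↦ op(g(6, true), 6).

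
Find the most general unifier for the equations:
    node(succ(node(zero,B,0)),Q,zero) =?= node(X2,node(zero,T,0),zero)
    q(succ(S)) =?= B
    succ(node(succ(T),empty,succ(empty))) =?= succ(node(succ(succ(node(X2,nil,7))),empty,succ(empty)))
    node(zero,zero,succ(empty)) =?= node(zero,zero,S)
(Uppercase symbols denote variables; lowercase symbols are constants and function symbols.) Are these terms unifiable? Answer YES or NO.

Decompose node/3: succ(node(zero,B,0)) =?= X2,  Q =?= node(zero,T,0),  zero =?= zero.
Bind X2 := succ(node(zero,B,0)); substituting into the one remaining equation that mentions X2 gives: succ(node(succ(T),empty,succ(empty))) =?= succ(node(succ(succ(node(succ(node(zero,B,0)),nil,7))),empty,succ(empty))).
Bind Q := node(zero,T,0); no other remaining equation mentions Q.
Delete trivial equation zero =?= zero.
Bind B := q(succ(S)); substituting into the one remaining equation that mentions B gives: succ(node(succ(T),empty,succ(empty))) =?= succ(node(succ(succ(node(succ(node(zero,q(succ(S)),0)),nil,7))),empty,succ(empty))). Substituting into the earlier binding gives X2 := succ(node(zero,q(succ(S)),0)).
Decompose succ/1: node(succ(T),empty,succ(empty)) =?= node(succ(succ(node(succ(node(zero,q(succ(S)),0)),nil,7))),empty,succ(empty)).
Decompose node/3: succ(T) =?= succ(succ(node(succ(node(zero,q(succ(S)),0)),nil,7))),  empty =?= empty,  succ(empty) =?= succ(empty).
Decompose succ/1: T =?= succ(node(succ(node(zero,q(succ(S)),0)),nil,7)).
Bind T := succ(node(succ(node(zero,q(succ(S)),0)),nil,7)); no other remaining equation mentions T. Substituting into the earlier binding gives Q := node(zero,succ(node(succ(node(zero,q(succ(S)),0)),nil,7)),0).
Delete trivial equation empty =?= empty.
Delete trivial equation succ(empty) =?= succ(empty).
Decompose node/3: zero =?= zero,  zero =?= zero,  succ(empty) =?= S.
Delete trivial equation zero =?= zero.
Delete trivial equation zero =?= zero.
Bind S := succ(empty). Substituting into the earlier bindings gives X2 := succ(node(zero,q(succ(succ(empty))),0)), Q := node(zero,succ(node(succ(node(zero,q(succ(succ(empty))),0)),nil,7)),0), B := q(succ(succ(empty))), T := succ(node(succ(node(zero,q(succ(succ(empty))),0)),nil,7)).
No equations remain and no clash or occurs-check failure arose, so a unifier exists.

YES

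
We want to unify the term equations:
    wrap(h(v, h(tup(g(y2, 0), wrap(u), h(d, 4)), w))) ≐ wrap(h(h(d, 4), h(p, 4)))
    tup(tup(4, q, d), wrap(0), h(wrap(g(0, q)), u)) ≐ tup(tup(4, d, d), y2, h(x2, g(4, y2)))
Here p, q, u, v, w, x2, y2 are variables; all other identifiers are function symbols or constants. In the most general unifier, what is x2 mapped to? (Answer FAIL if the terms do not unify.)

wrap(g(0, d))

Decompose wrap/1: h(v, h(tup(g(y2, 0), wrap(u), h(d, 4)), w)) ≐ h(h(d, 4), h(p, 4)).
Decompose h/2: v ≐ h(d, 4),  h(tup(g(y2, 0), wrap(u), h(d, 4)), w) ≐ h(p, 4).
Bind v := h(d, 4); no other remaining equation mentions v.
Decompose h/2: tup(g(y2, 0), wrap(u), h(d, 4)) ≐ p,  w ≐ 4.
Bind p := tup(g(y2, 0), wrap(u), h(d, 4)); no other remaining equation mentions p.
Bind w := 4; no other remaining equation mentions w.
Decompose tup/3: tup(4, q, d) ≐ tup(4, d, d),  wrap(0) ≐ y2,  h(wrap(g(0, q)), u) ≐ h(x2, g(4, y2)).
Decompose tup/3: 4 ≐ 4,  q ≐ d,  d ≐ d.
Delete trivial equation 4 ≐ 4.
Bind q := d; substituting into the one remaining equation that mentions q gives: h(wrap(g(0, d)), u) ≐ h(x2, g(4, y2)).
Delete trivial equation d ≐ d.
Bind y2 := wrap(0); substituting into the remaining equation gives: h(wrap(g(0, d)), u) ≐ h(x2, g(4, wrap(0))). Substituting into the earlier binding gives p := tup(g(wrap(0), 0), wrap(u), h(d, 4)).
Decompose h/2: wrap(g(0, d)) ≐ x2,  u ≐ g(4, wrap(0)).
Bind x2 := wrap(g(0, d)); no other remaining equation mentions x2.
Bind u := g(4, wrap(0)). Substituting into the earlier binding gives p := tup(g(wrap(0), 0), wrap(g(4, wrap(0))), h(d, 4)).
MGU = { v := h(d, 4), p := tup(g(wrap(0), 0), wrap(g(4, wrap(0))), h(d, 4)), w := 4, q := d, y2 := wrap(0), x2 := wrap(g(0, d)), u := g(4, wrap(0)) }, so x2 := wrap(g(0, d)).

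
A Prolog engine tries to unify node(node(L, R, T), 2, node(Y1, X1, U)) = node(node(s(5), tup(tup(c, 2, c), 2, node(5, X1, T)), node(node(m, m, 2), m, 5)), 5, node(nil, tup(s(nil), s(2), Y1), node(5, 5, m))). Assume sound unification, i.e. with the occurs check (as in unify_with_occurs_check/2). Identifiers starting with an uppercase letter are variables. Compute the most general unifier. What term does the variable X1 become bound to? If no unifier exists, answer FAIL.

Decompose node/3: node(L, R, T) = node(s(5), tup(tup(c, 2, c), 2, node(5, X1, T)), node(node(m, m, 2), m, 5)),  2 = 5,  node(Y1, X1, U) = node(nil, tup(s(nil), s(2), Y1), node(5, 5, m)).
Decompose node/3: L = s(5),  R = tup(tup(c, 2, c), 2, node(5, X1, T)),  T = node(node(m, m, 2), m, 5).
Bind L := s(5); no other remaining equation mentions L.
Bind R := tup(tup(c, 2, c), 2, node(5, X1, T)); no other remaining equation mentions R.
Bind T := node(node(m, m, 2), m, 5); no other remaining equation mentions T. Substituting into the earlier binding gives R := tup(tup(c, 2, c), 2, node(5, X1, node(node(m, m, 2), m, 5))).
Clash: constants 2 and 5 differ; no unifier exists.

FAIL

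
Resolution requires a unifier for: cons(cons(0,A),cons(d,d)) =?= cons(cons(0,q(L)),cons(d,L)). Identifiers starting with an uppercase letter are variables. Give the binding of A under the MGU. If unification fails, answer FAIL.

q(d)

Decompose cons/2: cons(0,A) =?= cons(0,q(L)),  cons(d,d) =?= cons(d,L).
Decompose cons/2: 0 =?= 0,  A =?= q(L).
Delete trivial equation 0 =?= 0.
Bind A := q(L); no other remaining equation mentions A.
Decompose cons/2: d =?= d,  d =?= L.
Delete trivial equation d =?= d.
Bind L := d. Substituting into the earlier binding gives A := q(d).
MGU = { A := q(d), L := d }, so A := q(d).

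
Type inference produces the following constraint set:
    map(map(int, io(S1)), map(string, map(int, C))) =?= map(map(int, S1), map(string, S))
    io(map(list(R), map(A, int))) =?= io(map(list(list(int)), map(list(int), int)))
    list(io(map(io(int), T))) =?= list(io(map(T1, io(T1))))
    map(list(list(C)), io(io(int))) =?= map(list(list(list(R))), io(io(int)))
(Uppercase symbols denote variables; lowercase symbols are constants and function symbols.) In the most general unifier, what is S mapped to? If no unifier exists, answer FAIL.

FAIL

Decompose map/2: map(int, io(S1)) =?= map(int, S1),  map(string, map(int, C)) =?= map(string, S).
Decompose map/2: int =?= int,  io(S1) =?= S1.
Delete trivial equation int =?= int.
Occurs check fails: S1 occurs in io(S1); the equation S1 =?= io(S1) has no finite solution.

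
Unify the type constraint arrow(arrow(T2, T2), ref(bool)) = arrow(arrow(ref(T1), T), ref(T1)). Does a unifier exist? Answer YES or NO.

Decompose arrow/2: arrow(T2, T2) = arrow(ref(T1), T),  ref(bool) = ref(T1).
Decompose arrow/2: T2 = ref(T1),  T2 = T.
Bind T2 := ref(T1); substituting into the one remaining equation that mentions T2 gives: ref(T1) = T.
Bind T := ref(T1); no other remaining equation mentions T.
Decompose ref/1: bool = T1.
Bind T1 := bool. Substituting into the earlier bindings gives T2 := ref(bool), T := ref(bool).
No equations remain and no clash or occurs-check failure arose, so a unifier exists.

YES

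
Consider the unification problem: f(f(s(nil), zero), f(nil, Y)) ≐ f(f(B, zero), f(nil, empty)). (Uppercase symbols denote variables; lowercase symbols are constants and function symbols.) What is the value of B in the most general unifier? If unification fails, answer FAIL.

Decompose f/2: f(s(nil), zero) ≐ f(B, zero),  f(nil, Y) ≐ f(nil, empty).
Decompose f/2: s(nil) ≐ B,  zero ≐ zero.
Bind B := s(nil); no other remaining equation mentions B.
Delete trivial equation zero ≐ zero.
Decompose f/2: nil ≐ nil,  Y ≐ empty.
Delete trivial equation nil ≐ nil.
Bind Y := empty.
MGU = { B := s(nil), Y := empty }, so B := s(nil).

s(nil)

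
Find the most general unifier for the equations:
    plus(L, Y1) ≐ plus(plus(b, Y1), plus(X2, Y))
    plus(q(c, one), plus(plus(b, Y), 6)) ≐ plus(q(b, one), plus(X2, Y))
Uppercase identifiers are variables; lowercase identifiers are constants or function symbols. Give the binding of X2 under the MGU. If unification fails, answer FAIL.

Decompose plus/2: L ≐ plus(b, Y1),  Y1 ≐ plus(X2, Y).
Bind L := plus(b, Y1); no other remaining equation mentions L.
Bind Y1 := plus(X2, Y); no other remaining equation mentions Y1. Substituting into the earlier binding gives L := plus(b, plus(X2, Y)).
Decompose plus/2: q(c, one) ≐ q(b, one),  plus(plus(b, Y), 6) ≐ plus(X2, Y).
Decompose q/2: c ≐ b,  one ≐ one.
Clash: constants c and b differ; no unifier exists.

FAIL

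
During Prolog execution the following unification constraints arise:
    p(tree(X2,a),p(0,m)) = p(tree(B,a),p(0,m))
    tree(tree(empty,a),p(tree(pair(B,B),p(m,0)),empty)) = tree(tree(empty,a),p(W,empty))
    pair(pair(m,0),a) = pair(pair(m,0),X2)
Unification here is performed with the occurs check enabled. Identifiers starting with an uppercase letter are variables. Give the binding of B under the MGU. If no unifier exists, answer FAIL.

Decompose p/2: tree(X2,a) = tree(B,a),  p(0,m) = p(0,m).
Decompose tree/2: X2 = B,  a = a.
Bind X2 := B; substituting into the one remaining equation that mentions X2 gives: pair(pair(m,0),a) = pair(pair(m,0),B).
Delete trivial equation a = a.
Delete trivial equation p(0,m) = p(0,m).
Decompose tree/2: tree(empty,a) = tree(empty,a),  p(tree(pair(B,B),p(m,0)),empty) = p(W,empty).
Delete trivial equation tree(empty,a) = tree(empty,a).
Decompose p/2: tree(pair(B,B),p(m,0)) = W,  empty = empty.
Bind W := tree(pair(B,B),p(m,0)); no other remaining equation mentions W.
Delete trivial equation empty = empty.
Decompose pair/2: pair(m,0) = pair(m,0),  a = B.
Delete trivial equation pair(m,0) = pair(m,0).
Bind B := a. Substituting into the earlier bindings gives X2 := a, W := tree(pair(a,a),p(m,0)).
MGU = { X2 = a, W = tree(pair(a,a),p(m,0)), B = a }, so B = a.

a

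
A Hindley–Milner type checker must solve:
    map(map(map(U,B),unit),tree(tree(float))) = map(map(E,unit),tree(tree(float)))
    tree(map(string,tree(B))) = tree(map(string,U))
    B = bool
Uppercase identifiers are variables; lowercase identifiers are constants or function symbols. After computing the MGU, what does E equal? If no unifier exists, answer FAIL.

map(tree(bool),bool)

Decompose map/2: map(map(U,B),unit) = map(E,unit),  tree(tree(float)) = tree(tree(float)).
Decompose map/2: map(U,B) = E,  unit = unit.
Bind E := map(U,B); no other remaining equation mentions E.
Delete trivial equation unit = unit.
Delete trivial equation tree(tree(float)) = tree(tree(float)).
Decompose tree/1: map(string,tree(B)) = map(string,U).
Decompose map/2: string = string,  tree(B) = U.
Delete trivial equation string = string.
Bind U := tree(B); no other remaining equation mentions U. Substituting into the earlier binding gives E := map(tree(B),B).
Bind B := bool. Substituting into the earlier bindings gives E := map(tree(bool),bool), U := tree(bool).
MGU = { E ↦ map(tree(bool),bool), U ↦ tree(bool), B ↦ bool }, so E ↦ map(tree(bool),bool).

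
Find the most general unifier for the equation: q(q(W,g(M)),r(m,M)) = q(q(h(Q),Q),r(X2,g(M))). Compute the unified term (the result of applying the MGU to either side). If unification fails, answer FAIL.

FAIL

Decompose q/2: q(W,g(M)) = q(h(Q),Q),  r(m,M) = r(X2,g(M)).
Decompose q/2: W = h(Q),  g(M) = Q.
Bind W := h(Q); no other remaining equation mentions W.
Bind Q := g(M); no other remaining equation mentions Q. Substituting into the earlier binding gives W := h(g(M)).
Decompose r/2: m = X2,  M = g(M).
Bind X2 := m; no other remaining equation mentions X2.
Occurs check fails: M occurs in g(M); the equation M = g(M) has no finite solution.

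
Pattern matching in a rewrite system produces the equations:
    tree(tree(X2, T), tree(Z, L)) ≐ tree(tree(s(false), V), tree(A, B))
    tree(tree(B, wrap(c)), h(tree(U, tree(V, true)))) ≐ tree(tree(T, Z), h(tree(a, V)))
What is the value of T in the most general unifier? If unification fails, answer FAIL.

Decompose tree/2: tree(X2, T) ≐ tree(s(false), V),  tree(Z, L) ≐ tree(A, B).
Decompose tree/2: X2 ≐ s(false),  T ≐ V.
Bind X2 := s(false); no other remaining equation mentions X2.
Bind T := V; substituting into the one remaining equation that mentions T gives: tree(tree(B, wrap(c)), h(tree(U, tree(V, true)))) ≐ tree(tree(V, Z), h(tree(a, V))).
Decompose tree/2: Z ≐ A,  L ≐ B.
Bind Z := A; substituting into the one remaining equation that mentions Z gives: tree(tree(B, wrap(c)), h(tree(U, tree(V, true)))) ≐ tree(tree(V, A), h(tree(a, V))).
Bind L := B; no other remaining equation mentions L.
Decompose tree/2: tree(B, wrap(c)) ≐ tree(V, A),  h(tree(U, tree(V, true))) ≐ h(tree(a, V)).
Decompose tree/2: B ≐ V,  wrap(c) ≐ A.
Bind B := V; no other remaining equation mentions B. Substituting into the earlier binding gives L := V.
Bind A := wrap(c); no other remaining equation mentions A. Substituting into the earlier binding gives Z := wrap(c).
Decompose h/1: tree(U, tree(V, true)) ≐ tree(a, V).
Decompose tree/2: U ≐ a,  tree(V, true) ≐ V.
Bind U := a; no other remaining equation mentions U.
Occurs check fails: V occurs in tree(V, true); the equation V ≐ tree(V, true) has no finite solution.

FAIL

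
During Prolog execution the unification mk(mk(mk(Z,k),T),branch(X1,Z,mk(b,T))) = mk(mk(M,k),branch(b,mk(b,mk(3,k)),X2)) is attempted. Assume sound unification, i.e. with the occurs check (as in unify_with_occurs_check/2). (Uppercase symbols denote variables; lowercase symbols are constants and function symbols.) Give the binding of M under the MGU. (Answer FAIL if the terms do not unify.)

Decompose mk/2: mk(mk(Z,k),T) = mk(M,k),  branch(X1,Z,mk(b,T)) = branch(b,mk(b,mk(3,k)),X2).
Decompose mk/2: mk(Z,k) = M,  T = k.
Bind M := mk(Z,k); no other remaining equation mentions M.
Bind T := k; substituting into the remaining equation gives: branch(X1,Z,mk(b,k)) = branch(b,mk(b,mk(3,k)),X2).
Decompose branch/3: X1 = b,  Z = mk(b,mk(3,k)),  mk(b,k) = X2.
Bind X1 := b; no other remaining equation mentions X1.
Bind Z := mk(b,mk(3,k)); no other remaining equation mentions Z. Substituting into the earlier binding gives M := mk(mk(b,mk(3,k)),k).
Bind X2 := mk(b,k).
MGU = { M -> mk(mk(b,mk(3,k)),k), T -> k, X1 -> b, Z -> mk(b,mk(3,k)), X2 -> mk(b,k) }, so M -> mk(mk(b,mk(3,k)),k).

mk(mk(b,mk(3,k)),k)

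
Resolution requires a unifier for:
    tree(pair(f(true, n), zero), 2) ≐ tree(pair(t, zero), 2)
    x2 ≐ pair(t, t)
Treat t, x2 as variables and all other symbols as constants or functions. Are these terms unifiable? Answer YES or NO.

Decompose tree/2: pair(f(true, n), zero) ≐ pair(t, zero),  2 ≐ 2.
Decompose pair/2: f(true, n) ≐ t,  zero ≐ zero.
Bind t := f(true, n); substituting into the one remaining equation that mentions t gives: x2 ≐ pair(f(true, n), f(true, n)).
Delete trivial equation zero ≐ zero.
Delete trivial equation 2 ≐ 2.
Bind x2 := pair(f(true, n), f(true, n)).
No equations remain and no clash or occurs-check failure arose, so a unifier exists.

YES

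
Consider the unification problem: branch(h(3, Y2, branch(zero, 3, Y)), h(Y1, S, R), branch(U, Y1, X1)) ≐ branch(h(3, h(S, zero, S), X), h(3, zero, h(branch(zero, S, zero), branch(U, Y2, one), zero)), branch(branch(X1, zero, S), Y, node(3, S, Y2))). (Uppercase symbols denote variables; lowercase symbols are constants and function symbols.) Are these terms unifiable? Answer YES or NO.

Decompose branch/3: h(3, Y2, branch(zero, 3, Y)) ≐ h(3, h(S, zero, S), X),  h(Y1, S, R) ≐ h(3, zero, h(branch(zero, S, zero), branch(U, Y2, one), zero)),  branch(U, Y1, X1) ≐ branch(branch(X1, zero, S), Y, node(3, S, Y2)).
Decompose h/3: 3 ≐ 3,  Y2 ≐ h(S, zero, S),  branch(zero, 3, Y) ≐ X.
Delete trivial equation 3 ≐ 3.
Bind Y2 := h(S, zero, S); substituting into the 2 remaining equations that mention Y2 gives: h(Y1, S, R) ≐ h(3, zero, h(branch(zero, S, zero), branch(U, h(S, zero, S), one), zero)),  branch(U, Y1, X1) ≐ branch(branch(X1, zero, S), Y, node(3, S, h(S, zero, S))).
Bind X := branch(zero, 3, Y); no other remaining equation mentions X.
Decompose h/3: Y1 ≐ 3,  S ≐ zero,  R ≐ h(branch(zero, S, zero), branch(U, h(S, zero, S), one), zero).
Bind Y1 := 3; substituting into the one remaining equation that mentions Y1 gives: branch(U, 3, X1) ≐ branch(branch(X1, zero, S), Y, node(3, S, h(S, zero, S))).
Bind S := zero; substituting into the remaining equations gives: R ≐ h(branch(zero, zero, zero), branch(U, h(zero, zero, zero), one), zero),  branch(U, 3, X1) ≐ branch(branch(X1, zero, zero), Y, node(3, zero, h(zero, zero, zero))). Substituting into the earlier binding gives Y2 := h(zero, zero, zero).
Bind R := h(branch(zero, zero, zero), branch(U, h(zero, zero, zero), one), zero); no other remaining equation mentions R.
Decompose branch/3: U ≐ branch(X1, zero, zero),  3 ≐ Y,  X1 ≐ node(3, zero, h(zero, zero, zero)).
Bind U := branch(X1, zero, zero); no other remaining equation mentions U. Substituting into the earlier binding gives R := h(branch(zero, zero, zero), branch(branch(X1, zero, zero), h(zero, zero, zero), one), zero).
Bind Y := 3; no other remaining equation mentions Y. Substituting into the earlier binding gives X := branch(zero, 3, 3).
Bind X1 := node(3, zero, h(zero, zero, zero)). Substituting into the earlier bindings gives R := h(branch(zero, zero, zero), branch(branch(node(3, zero, h(zero, zero, zero)), zero, zero), h(zero, zero, zero), one), zero), U := branch(node(3, zero, h(zero, zero, zero)), zero, zero).
No equations remain and no clash or occurs-check failure arose, so a unifier exists.

YES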